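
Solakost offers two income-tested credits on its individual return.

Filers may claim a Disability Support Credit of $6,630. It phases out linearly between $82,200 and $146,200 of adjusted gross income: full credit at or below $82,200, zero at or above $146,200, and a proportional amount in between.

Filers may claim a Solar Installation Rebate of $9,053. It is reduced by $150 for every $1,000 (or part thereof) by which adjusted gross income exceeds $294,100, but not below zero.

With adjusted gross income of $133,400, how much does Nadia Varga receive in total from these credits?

Disability Support Credit: $133,400 is $51,200 into a $64,000 phase-out range, leaving 12,800/64,000 of the credit: $6,630 × 12,800/64,000 = $1,326.
Solar Installation Rebate: $133,400 is at or below the $294,100 threshold, so the full $9,053 applies.
Total: $1,326 + $9,053 = $10,379.

$10,379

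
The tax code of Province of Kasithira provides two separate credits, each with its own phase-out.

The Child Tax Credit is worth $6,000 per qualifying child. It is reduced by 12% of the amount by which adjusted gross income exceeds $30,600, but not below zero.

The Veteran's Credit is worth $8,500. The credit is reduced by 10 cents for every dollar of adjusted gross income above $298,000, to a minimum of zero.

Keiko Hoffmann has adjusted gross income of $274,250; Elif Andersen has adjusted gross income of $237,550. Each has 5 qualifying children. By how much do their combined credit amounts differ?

$4,404

Keiko ($274,250): Child Tax Credit: base = 5 × $6,000 = $30,000. 12% of the $243,650 excess over $30,600 is $29,238; credit = $30,000 − $29,238 = $762. Veteran's Credit: $274,250 is at or below the $298,000 threshold, so the full $8,500 applies. total $762 + $8,500 = $9,262
Elif ($237,550): Child Tax Credit: base = 5 × $6,000 = $30,000. 12% of the $206,950 excess over $30,600 is $24,834; credit = $30,000 − $24,834 = $5,166. Veteran's Credit: $237,550 is at or below the $298,000 threshold, so the full $8,500 applies. total $5,166 + $8,500 = $13,666
Difference: |$9,262 − $13,666| = $4,404.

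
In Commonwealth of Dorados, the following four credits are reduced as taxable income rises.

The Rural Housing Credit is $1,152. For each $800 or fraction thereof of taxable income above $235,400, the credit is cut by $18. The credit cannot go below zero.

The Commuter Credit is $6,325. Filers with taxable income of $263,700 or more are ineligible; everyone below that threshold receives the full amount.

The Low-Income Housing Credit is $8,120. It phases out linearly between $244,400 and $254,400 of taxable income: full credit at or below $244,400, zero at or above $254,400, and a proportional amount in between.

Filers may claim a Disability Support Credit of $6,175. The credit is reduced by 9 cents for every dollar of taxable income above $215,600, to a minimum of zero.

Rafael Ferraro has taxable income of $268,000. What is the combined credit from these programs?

Rural Housing Credit: income exceeds $235,400 by $32,600, which is 41 full-or-partial $800 increments; reduction = 41 × $18 = $738, leaving $414.
Commuter Credit: $268,000 meets or exceeds the $263,700 cutoff, so the credit is $0.
Low-Income Housing Credit: $268,000 is at or above $254,400, so the credit is $0.
Disability Support Credit: 9% of the $52,400 excess over $215,600 is $4,716; credit = $6,175 − $4,716 = $1,459.
Total: $414 + $0 + $0 + $1,459 = $1,873.

$1,873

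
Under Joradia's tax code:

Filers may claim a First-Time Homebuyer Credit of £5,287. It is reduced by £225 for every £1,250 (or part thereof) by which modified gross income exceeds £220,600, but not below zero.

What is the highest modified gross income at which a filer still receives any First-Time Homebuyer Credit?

£249,350

After 23 increments the reduction is 23 × £225 = £5,175, leaving £112; one more increment wipes it out. Increment 23 ends at excess 23 × £1,250 = £28,750, so the highest qualifying income is £220,600 + £28,750 = £249,350.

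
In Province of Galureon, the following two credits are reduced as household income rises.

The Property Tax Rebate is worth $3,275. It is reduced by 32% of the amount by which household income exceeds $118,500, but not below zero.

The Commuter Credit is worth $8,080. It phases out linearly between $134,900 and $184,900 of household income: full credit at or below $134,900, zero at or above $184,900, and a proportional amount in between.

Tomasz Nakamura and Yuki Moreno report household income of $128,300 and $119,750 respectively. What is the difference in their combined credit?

$2,736

Tomasz ($128,300): Property Tax Rebate: 32% of the $9,800 excess over $118,500 is $3,136; credit = $3,275 − $3,136 = $139. Commuter Credit: $128,300 is at or below the $134,900 threshold, so the full $8,080 applies. total $139 + $8,080 = $8,219
Yuki ($119,750): Property Tax Rebate: 32% of the $1,250 excess over $118,500 is $400; credit = $3,275 − $400 = $2,875. Commuter Credit: $119,750 is at or below the $134,900 threshold, so the full $8,080 applies. total $2,875 + $8,080 = $10,955
Difference: |$8,219 − $10,955| = $2,736.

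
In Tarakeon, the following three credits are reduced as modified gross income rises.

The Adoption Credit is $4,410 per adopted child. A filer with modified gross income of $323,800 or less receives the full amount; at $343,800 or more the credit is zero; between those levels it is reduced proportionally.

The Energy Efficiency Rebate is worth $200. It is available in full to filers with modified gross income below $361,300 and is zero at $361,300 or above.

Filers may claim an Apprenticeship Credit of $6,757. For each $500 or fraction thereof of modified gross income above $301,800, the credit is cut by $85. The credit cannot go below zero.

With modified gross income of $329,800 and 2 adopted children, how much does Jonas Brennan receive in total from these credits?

$8,371

Adoption Credit: base = 2 × $4,410 = $8,820. $329,800 is $6,000 into a $20,000 phase-out range, leaving 14,000/20,000 of the credit: $8,820 × 14,000/20,000 = $6,174.
Energy Efficiency Rebate: $329,800 is below the $361,300 cutoff, so the full $200 applies.
Apprenticeship Credit: income exceeds $301,800 by $28,000, which is 56 full-or-partial $500 increments; reduction = 56 × $85 = $4,760, leaving $1,997.
Total: $6,174 + $200 + $1,997 = $8,371.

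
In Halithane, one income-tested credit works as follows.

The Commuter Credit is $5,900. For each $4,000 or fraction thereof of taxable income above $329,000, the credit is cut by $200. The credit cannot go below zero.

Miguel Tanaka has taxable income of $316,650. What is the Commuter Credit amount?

$5,900

Commuter Credit: $316,650 is at or below the $329,000 threshold, so the full $5,900 applies.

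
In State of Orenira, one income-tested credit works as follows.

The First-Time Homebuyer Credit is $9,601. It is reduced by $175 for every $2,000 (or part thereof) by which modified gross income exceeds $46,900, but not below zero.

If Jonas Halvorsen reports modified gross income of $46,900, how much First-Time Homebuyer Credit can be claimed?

$9,601

First-Time Homebuyer Credit: $46,900 is at or below the $46,900 threshold, so the full $9,601 applies.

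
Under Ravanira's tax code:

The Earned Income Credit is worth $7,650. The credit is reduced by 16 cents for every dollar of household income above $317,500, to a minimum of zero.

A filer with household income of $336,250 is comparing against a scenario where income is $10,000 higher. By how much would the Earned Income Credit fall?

At $336,250 — 16% of the $18,750 excess over $317,500 is $3,000; credit = $7,650 − $3,000 = $4,650.
At $346,250 — 16% of the $28,750 excess over $317,500 is $4,600; credit = $7,650 − $4,600 = $3,050.
Lost: $4,650 − $3,050 = $1,600.

$1,600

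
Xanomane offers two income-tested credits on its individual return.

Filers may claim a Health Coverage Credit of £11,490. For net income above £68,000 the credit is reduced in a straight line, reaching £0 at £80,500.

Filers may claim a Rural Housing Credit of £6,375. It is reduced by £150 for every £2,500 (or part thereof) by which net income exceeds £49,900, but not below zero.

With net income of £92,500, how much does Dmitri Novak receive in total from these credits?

Health Coverage Credit: £92,500 is at or above £80,500, so the credit is £0.
Rural Housing Credit: income exceeds £49,900 by £42,600, which is 18 full-or-partial £2,500 increments; reduction = 18 × £150 = £2,700, leaving £3,675.
Total: £0 + £3,675 = £3,675.

£3,675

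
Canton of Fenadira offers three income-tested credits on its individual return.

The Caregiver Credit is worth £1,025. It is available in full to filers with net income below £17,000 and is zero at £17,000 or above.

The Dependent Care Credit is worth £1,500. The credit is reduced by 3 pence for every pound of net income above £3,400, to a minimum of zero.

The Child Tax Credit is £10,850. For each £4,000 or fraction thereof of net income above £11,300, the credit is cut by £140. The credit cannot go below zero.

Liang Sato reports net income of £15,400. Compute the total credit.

Caregiver Credit: £15,400 is below the £17,000 cutoff, so the full £1,025 applies.
Dependent Care Credit: 3% of the £12,000 excess over £3,400 is £360; credit = £1,500 − £360 = £1,140.
Child Tax Credit: income exceeds £11,300 by £4,100, which is 2 full-or-partial £4,000 increments; reduction = 2 × £140 = £280, leaving £10,570.
Total: £1,025 + £1,140 + £10,570 = £12,735.

£12,735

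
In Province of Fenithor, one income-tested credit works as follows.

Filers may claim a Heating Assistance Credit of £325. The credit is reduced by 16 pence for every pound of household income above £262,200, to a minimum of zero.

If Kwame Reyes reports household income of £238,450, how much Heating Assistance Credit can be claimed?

£325

Heating Assistance Credit: £238,450 is at or below the £262,200 threshold, so the full £325 applies.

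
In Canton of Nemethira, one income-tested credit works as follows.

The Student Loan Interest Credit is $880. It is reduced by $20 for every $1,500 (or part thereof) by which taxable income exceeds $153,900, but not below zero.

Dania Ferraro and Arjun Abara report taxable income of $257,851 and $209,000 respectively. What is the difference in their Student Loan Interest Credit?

$140

Dania ($257,851): Student Loan Interest Credit: income exceeds $153,900 by $103,951 → 70 increments × $20 = $1,400 ≥ base, so the credit is $0.
Arjun ($209,000): Student Loan Interest Credit: income exceeds $153,900 by $55,100, which is 37 full-or-partial $1,500 increments; reduction = 37 × $20 = $740, leaving $140.
Difference: |$0 − $140| = $140.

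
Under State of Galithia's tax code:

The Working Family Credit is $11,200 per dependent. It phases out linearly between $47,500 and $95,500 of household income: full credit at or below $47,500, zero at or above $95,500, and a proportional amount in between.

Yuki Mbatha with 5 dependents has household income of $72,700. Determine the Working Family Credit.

$26,600

Working Family Credit: base = 5 × $11,200 = $56,000. $72,700 is $25,200 into a $48,000 phase-out range, leaving 22,800/48,000 of the credit: $56,000 × 22,800/48,000 = $26,600.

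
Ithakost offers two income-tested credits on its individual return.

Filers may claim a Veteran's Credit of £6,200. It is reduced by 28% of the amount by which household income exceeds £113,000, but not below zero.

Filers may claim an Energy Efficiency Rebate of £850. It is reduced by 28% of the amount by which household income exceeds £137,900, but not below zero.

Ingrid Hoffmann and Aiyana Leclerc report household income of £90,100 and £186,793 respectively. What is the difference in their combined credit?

£7,050

Ingrid (£90,100): Veteran's Credit: £90,100 is at or below the £113,000 threshold, so the full £6,200 applies. Energy Efficiency Rebate: £90,100 is at or below the £137,900 threshold, so the full £850 applies. total £6,200 + £850 = £7,050
Aiyana (£186,793): Veteran's Credit: 28% of the £73,793 excess over £113,000 is £20,662.04 ≥ base, so the credit is £0. Energy Efficiency Rebate: 28% of the £48,893 excess over £137,900 is £13,690.04 ≥ base, so the credit is £0. total £0 + £0 = £0
Difference: |£7,050 − £0| = £7,050.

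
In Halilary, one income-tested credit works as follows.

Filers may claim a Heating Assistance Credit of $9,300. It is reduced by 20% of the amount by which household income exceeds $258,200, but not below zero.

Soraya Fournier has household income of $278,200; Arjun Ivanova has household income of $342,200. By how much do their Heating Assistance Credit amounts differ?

$5,300

Soraya ($278,200): Heating Assistance Credit: 20% of the $20,000 excess over $258,200 is $4,000; credit = $9,300 − $4,000 = $5,300.
Arjun ($342,200): Heating Assistance Credit: 20% of the $84,000 excess over $258,200 is $16,800 ≥ base, so the credit is $0.
Difference: |$5,300 − $0| = $5,300.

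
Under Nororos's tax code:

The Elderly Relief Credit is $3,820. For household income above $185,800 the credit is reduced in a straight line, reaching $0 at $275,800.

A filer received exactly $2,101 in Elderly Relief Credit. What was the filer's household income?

$226,300

$2,101 is 2,101/3,820 of the full $3,820, so 1,719/3,820 of the $90,000 range has been used: income = $185,800 + $90,000 × 1,719/3,820 = $226,300.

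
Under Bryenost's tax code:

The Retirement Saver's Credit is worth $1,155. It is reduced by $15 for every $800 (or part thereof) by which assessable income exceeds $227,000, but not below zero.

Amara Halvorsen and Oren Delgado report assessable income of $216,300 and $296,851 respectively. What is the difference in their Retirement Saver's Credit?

$1,155

Amara ($216,300): Retirement Saver's Credit: $216,300 is at or below the $227,000 threshold, so the full $1,155 applies.
Oren ($296,851): Retirement Saver's Credit: income exceeds $227,000 by $69,851 → 88 increments × $15 = $1,320 ≥ base, so the credit is $0.
Difference: |$1,155 − $0| = $1,155.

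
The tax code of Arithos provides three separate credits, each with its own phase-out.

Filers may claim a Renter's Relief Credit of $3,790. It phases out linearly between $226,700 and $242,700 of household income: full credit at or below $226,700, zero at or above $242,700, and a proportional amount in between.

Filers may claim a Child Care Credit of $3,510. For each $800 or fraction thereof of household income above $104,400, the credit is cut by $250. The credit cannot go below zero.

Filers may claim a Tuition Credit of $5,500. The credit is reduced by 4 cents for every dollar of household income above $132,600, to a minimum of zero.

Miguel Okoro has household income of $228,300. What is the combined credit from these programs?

Renter's Relief Credit: $228,300 is $1,600 into a $16,000 phase-out range, leaving 14,400/16,000 of the credit: $3,790 × 14,400/16,000 = $3,411.
Child Care Credit: income exceeds $104,400 by $123,900 → 155 increments × $250 = $38,750 ≥ base, so the credit is $0.
Tuition Credit: 4% of the $95,700 excess over $132,600 is $3,828; credit = $5,500 − $3,828 = $1,672.
Total: $3,411 + $0 + $1,672 = $5,083.

$5,083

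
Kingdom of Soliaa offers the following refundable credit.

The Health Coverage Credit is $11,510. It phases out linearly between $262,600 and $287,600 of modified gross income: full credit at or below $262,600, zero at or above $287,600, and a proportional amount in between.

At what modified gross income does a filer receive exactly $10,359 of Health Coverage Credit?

$265,100

$10,359 is 10,359/11,510 of the full $11,510, so 1,151/11,510 of the $25,000 range has been used: income = $262,600 + $25,000 × 1,151/11,510 = $265,100.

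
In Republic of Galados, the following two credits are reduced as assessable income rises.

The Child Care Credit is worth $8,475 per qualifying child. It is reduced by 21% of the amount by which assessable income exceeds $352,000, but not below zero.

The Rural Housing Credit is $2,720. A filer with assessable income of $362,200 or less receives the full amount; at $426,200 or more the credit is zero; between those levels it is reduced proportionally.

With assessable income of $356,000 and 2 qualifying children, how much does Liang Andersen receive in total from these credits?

$18,830

Child Care Credit: base = 2 × $8,475 = $16,950. 21% of the $4,000 excess over $352,000 is $840; credit = $16,950 − $840 = $16,110.
Rural Housing Credit: $356,000 is at or below the $362,200 threshold, so the full $2,720 applies.
Total: $16,110 + $2,720 = $18,830.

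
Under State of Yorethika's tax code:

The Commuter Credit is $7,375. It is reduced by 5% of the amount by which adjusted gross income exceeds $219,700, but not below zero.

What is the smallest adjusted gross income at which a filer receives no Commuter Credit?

$367,200

The credit falls by 5% of each dollar above $219,700, so it reaches zero when the excess is $7,375 / 5% = $147,500: income = $219,700 + $147,500 = $367,200.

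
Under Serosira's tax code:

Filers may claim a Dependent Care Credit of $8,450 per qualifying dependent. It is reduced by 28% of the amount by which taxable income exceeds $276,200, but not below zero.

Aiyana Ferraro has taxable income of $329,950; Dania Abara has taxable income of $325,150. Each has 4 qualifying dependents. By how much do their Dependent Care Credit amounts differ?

$1,344

Aiyana ($329,950): Dependent Care Credit: base = 4 × $8,450 = $33,800. 28% of the $53,750 excess over $276,200 is $15,050; credit = $33,800 − $15,050 = $18,750.
Dania ($325,150): Dependent Care Credit: base = 4 × $8,450 = $33,800. 28% of the $48,950 excess over $276,200 is $13,706; credit = $33,800 − $13,706 = $20,094.
Difference: |$18,750 − $20,094| = $1,344.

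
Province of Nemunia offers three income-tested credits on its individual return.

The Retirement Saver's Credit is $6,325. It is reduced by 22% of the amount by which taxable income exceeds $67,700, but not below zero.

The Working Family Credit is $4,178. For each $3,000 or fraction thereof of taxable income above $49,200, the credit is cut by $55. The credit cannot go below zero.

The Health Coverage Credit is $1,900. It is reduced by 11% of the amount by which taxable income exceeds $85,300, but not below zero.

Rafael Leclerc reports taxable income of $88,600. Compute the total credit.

Retirement Saver's Credit: 22% of the $20,900 excess over $67,700 is $4,598; credit = $6,325 − $4,598 = $1,727.
Working Family Credit: income exceeds $49,200 by $39,400, which is 14 full-or-partial $3,000 increments; reduction = 14 × $55 = $770, leaving $3,408.
Health Coverage Credit: 11% of the $3,300 excess over $85,300 is $363; credit = $1,900 − $363 = $1,537.
Total: $1,727 + $3,408 + $1,537 = $6,672.

$6,672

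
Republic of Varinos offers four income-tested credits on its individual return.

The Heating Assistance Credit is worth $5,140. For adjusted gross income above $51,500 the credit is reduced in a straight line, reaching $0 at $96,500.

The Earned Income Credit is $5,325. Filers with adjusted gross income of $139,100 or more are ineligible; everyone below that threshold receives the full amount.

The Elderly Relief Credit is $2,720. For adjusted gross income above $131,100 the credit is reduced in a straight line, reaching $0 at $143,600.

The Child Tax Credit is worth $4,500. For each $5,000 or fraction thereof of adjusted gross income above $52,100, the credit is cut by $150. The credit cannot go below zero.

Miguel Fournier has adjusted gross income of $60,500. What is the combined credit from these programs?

Heating Assistance Credit: $60,500 is $9,000 into a $45,000 phase-out range, leaving 36,000/45,000 of the credit: $5,140 × 36,000/45,000 = $4,112.
Earned Income Credit: $60,500 is below the $139,100 cutoff, so the full $5,325 applies.
Elderly Relief Credit: $60,500 is at or below the $131,100 threshold, so the full $2,720 applies.
Child Tax Credit: income exceeds $52,100 by $8,400, which is 2 full-or-partial $5,000 increments; reduction = 2 × $150 = $300, leaving $4,200.
Total: $4,112 + $5,325 + $2,720 + $4,200 = $16,357.

$16,357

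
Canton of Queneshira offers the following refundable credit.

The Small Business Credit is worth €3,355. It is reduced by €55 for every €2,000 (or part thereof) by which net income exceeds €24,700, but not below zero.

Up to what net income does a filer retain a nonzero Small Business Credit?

After 60 increments the reduction is 60 × €55 = €3,300, leaving €55; one more increment wipes it out. Increment 60 ends at excess 60 × €2,000 = €120,000, so the highest qualifying income is €24,700 + €120,000 = €144,700.

€144,700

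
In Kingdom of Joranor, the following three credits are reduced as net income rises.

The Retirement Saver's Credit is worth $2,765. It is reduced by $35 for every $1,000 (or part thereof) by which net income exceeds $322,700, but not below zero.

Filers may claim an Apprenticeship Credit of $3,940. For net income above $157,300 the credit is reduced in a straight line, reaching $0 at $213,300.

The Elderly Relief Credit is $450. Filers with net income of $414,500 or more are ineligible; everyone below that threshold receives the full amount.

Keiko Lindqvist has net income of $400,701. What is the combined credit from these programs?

$450

Retirement Saver's Credit: income exceeds $322,700 by $78,001 → 79 increments × $35 = $2,765 ≥ base, so the credit is $0.
Apprenticeship Credit: $400,701 is at or above $213,300, so the credit is $0.
Elderly Relief Credit: $400,701 is below the $414,500 cutoff, so the full $450 applies.
Total: $0 + $0 + $450 = $450.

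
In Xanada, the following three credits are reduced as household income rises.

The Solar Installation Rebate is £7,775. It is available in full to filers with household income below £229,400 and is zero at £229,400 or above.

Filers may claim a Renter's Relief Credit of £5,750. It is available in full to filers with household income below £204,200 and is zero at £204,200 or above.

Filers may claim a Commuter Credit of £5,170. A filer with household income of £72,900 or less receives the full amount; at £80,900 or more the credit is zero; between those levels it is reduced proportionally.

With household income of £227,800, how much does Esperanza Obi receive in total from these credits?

£7,775

Solar Installation Rebate: £227,800 is below the £229,400 cutoff, so the full £7,775 applies.
Renter's Relief Credit: £227,800 meets or exceeds the £204,200 cutoff, so the credit is £0.
Commuter Credit: £227,800 is at or above £80,900, so the credit is £0.
Total: £7,775 + £0 + £0 = £7,775.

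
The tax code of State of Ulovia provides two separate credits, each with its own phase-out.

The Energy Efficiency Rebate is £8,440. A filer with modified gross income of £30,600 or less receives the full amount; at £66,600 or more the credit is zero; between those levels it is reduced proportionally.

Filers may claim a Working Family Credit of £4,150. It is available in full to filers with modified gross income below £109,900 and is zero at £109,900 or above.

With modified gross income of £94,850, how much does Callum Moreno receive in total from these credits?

Energy Efficiency Rebate: £94,850 is at or above £66,600, so the credit is £0.
Working Family Credit: £94,850 is below the £109,900 cutoff, so the full £4,150 applies.
Total: £0 + £4,150 = £4,150.

£4,150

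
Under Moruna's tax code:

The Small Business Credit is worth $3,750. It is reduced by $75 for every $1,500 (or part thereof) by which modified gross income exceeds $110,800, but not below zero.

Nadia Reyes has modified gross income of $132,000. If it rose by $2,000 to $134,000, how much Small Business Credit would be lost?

At $132,000 — income exceeds $110,800 by $21,200, which is 15 full-or-partial $1,500 increments; reduction = 15 × $75 = $1,125, leaving $2,625.
At $134,000 — income exceeds $110,800 by $23,200, which is 16 full-or-partial $1,500 increments; reduction = 16 × $75 = $1,200, leaving $2,550.
Lost: $2,625 − $2,550 = $75.

$75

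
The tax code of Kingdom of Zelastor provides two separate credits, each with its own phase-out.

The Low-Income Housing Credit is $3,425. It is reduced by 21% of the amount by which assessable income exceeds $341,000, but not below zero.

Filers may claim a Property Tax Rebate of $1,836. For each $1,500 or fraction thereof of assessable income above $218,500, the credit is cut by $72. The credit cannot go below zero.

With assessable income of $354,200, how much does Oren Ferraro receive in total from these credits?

Low-Income Housing Credit: 21% of the $13,200 excess over $341,000 is $2,772; credit = $3,425 − $2,772 = $653.
Property Tax Rebate: income exceeds $218,500 by $135,700 → 91 increments × $72 = $6,552 ≥ base, so the credit is $0.
Total: $653 + $0 = $653.

$653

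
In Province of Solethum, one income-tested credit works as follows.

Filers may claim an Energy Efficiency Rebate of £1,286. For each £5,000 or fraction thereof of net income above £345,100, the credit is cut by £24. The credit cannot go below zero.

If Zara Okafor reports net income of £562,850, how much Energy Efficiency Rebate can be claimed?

Energy Efficiency Rebate: income exceeds £345,100 by £217,750, which is 44 full-or-partial £5,000 increments; reduction = 44 × £24 = £1,056, leaving £230.

£230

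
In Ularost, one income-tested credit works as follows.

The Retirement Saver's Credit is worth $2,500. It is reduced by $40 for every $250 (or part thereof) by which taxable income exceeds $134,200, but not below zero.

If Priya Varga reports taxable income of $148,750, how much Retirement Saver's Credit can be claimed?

$140

Retirement Saver's Credit: income exceeds $134,200 by $14,550, which is 59 full-or-partial $250 increments; reduction = 59 × $40 = $2,360, leaving $140.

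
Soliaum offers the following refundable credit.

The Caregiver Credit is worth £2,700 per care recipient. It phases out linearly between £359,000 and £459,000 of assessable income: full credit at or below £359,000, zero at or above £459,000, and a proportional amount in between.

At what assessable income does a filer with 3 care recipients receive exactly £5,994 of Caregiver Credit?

£385,000

Full credit = 3 × £2,700 = £8,100.
£5,994 is 5,994/8,100 of the full £8,100, so 2,106/8,100 of the £100,000 range has been used: income = £359,000 + £100,000 × 2,106/8,100 = £385,000.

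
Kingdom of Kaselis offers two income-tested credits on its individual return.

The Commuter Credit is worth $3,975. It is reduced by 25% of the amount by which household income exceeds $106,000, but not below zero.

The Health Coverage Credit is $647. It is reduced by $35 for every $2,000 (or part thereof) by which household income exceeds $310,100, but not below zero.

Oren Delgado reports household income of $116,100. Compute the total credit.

Commuter Credit: 25% of the $10,100 excess over $106,000 is $2,525; credit = $3,975 − $2,525 = $1,450.
Health Coverage Credit: $116,100 is at or below the $310,100 threshold, so the full $647 applies.
Total: $1,450 + $647 = $2,097.

$2,097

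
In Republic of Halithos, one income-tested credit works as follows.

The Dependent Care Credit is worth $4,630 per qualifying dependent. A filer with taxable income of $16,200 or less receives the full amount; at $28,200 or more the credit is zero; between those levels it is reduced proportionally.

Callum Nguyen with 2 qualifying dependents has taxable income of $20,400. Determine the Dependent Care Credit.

Dependent Care Credit: base = 2 × $4,630 = $9,260. $20,400 is $4,200 into a $12,000 phase-out range, leaving 7,800/12,000 of the credit: $9,260 × 7,800/12,000 = $6,019.

$6,019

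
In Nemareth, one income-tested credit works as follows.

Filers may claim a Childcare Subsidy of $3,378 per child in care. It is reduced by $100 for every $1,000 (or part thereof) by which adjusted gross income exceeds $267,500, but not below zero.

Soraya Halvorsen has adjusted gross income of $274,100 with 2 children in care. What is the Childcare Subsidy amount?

Childcare Subsidy: base = 2 × $3,378 = $6,756. income exceeds $267,500 by $6,600, which is 7 full-or-partial $1,000 increments; reduction = 7 × $100 = $700, leaving $6,056.

$6,056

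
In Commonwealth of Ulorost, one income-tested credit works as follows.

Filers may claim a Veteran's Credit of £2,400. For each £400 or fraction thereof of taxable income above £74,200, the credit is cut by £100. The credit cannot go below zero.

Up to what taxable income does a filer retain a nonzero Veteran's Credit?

£83,400

After 23 increments the reduction is 23 × £100 = £2,300, leaving £100; one more increment wipes it out. Increment 23 ends at excess 23 × £400 = £9,200, so the highest qualifying income is £74,200 + £9,200 = £83,400.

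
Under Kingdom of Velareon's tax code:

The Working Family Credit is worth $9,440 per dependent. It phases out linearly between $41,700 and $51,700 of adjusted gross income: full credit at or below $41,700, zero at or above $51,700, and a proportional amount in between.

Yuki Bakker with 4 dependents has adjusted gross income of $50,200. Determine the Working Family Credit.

Working Family Credit: base = 4 × $9,440 = $37,760. $50,200 is $8,500 into a $10,000 phase-out range, leaving 1,500/10,000 of the credit: $37,760 × 1,500/10,000 = $5,664.

$5,664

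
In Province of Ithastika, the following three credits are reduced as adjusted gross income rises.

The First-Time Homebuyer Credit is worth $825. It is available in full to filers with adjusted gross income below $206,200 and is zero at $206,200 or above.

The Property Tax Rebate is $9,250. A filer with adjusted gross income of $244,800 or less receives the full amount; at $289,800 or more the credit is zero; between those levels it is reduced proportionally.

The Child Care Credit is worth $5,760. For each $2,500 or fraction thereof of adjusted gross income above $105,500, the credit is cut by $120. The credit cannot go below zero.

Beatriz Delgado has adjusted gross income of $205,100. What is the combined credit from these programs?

$11,035

First-Time Homebuyer Credit: $205,100 is below the $206,200 cutoff, so the full $825 applies.
Property Tax Rebate: $205,100 is at or below the $244,800 threshold, so the full $9,250 applies.
Child Care Credit: income exceeds $105,500 by $99,600, which is 40 full-or-partial $2,500 increments; reduction = 40 × $120 = $4,800, leaving $960.
Total: $825 + $9,250 + $960 = $11,035.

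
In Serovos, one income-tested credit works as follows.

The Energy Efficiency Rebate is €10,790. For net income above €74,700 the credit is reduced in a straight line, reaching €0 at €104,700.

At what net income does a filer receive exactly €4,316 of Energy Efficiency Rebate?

€4,316 is 4,316/10,790 of the full €10,790, so 6,474/10,790 of the €30,000 range has been used: income = €74,700 + €30,000 × 6,474/10,790 = €92,700.

€92,700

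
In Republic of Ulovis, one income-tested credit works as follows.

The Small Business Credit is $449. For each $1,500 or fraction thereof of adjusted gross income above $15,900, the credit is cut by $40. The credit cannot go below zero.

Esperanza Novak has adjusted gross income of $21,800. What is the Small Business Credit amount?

Small Business Credit: income exceeds $15,900 by $5,900, which is 4 full-or-partial $1,500 increments; reduction = 4 × $40 = $160, leaving $289.

$289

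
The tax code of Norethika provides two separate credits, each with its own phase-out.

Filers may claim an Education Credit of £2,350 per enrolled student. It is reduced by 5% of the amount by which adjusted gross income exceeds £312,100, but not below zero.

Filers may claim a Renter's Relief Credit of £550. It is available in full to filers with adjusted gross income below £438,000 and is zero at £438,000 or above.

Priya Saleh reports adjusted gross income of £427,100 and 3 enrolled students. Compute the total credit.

£1,850

Education Credit: base = 3 × £2,350 = £7,050. 5% of the £115,000 excess over £312,100 is £5,750; credit = £7,050 − £5,750 = £1,300.
Renter's Relief Credit: £427,100 is below the £438,000 cutoff, so the full £550 applies.
Total: £1,300 + £550 = £1,850.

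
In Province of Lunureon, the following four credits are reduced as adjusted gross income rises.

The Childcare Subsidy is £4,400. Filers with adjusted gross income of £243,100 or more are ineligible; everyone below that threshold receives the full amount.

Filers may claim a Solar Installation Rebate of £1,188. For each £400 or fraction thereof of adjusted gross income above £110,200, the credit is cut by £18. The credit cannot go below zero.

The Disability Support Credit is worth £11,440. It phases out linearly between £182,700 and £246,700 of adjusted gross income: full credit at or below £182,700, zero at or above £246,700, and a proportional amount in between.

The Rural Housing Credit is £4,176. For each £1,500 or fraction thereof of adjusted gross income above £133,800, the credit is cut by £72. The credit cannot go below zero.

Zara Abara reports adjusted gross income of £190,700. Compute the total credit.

£15,850

Childcare Subsidy: £190,700 is below the £243,100 cutoff, so the full £4,400 applies.
Solar Installation Rebate: income exceeds £110,200 by £80,500 → 202 increments × £18 = £3,636 ≥ base, so the credit is £0.
Disability Support Credit: £190,700 is £8,000 into a £64,000 phase-out range, leaving 56,000/64,000 of the credit: £11,440 × 56,000/64,000 = £10,010.
Rural Housing Credit: income exceeds £133,800 by £56,900, which is 38 full-or-partial £1,500 increments; reduction = 38 × £72 = £2,736, leaving £1,440.
Total: £4,400 + £0 + £10,010 + £1,440 = £15,850.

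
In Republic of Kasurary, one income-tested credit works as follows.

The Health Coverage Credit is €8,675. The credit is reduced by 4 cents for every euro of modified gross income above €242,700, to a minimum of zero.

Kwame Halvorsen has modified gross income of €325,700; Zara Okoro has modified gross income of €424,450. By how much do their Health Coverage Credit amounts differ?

Kwame (€325,700): Health Coverage Credit: 4% of the €83,000 excess over €242,700 is €3,320; credit = €8,675 − €3,320 = €5,355.
Zara (€424,450): Health Coverage Credit: 4% of the €181,750 excess over €242,700 is €7,270; credit = €8,675 − €7,270 = €1,405.
Difference: |€5,355 − €1,405| = €3,950.

€3,950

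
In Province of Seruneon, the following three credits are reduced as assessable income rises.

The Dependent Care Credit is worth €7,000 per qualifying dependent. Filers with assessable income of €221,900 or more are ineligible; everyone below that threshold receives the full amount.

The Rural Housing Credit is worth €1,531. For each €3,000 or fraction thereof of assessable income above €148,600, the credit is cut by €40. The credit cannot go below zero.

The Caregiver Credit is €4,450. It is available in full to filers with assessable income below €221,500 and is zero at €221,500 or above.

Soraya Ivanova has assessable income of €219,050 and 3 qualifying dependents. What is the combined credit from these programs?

€26,021

Dependent Care Credit: base = 3 × €7,000 = €21,000. €219,050 is below the €221,900 cutoff, so the full €21,000 applies.
Rural Housing Credit: income exceeds €148,600 by €70,450, which is 24 full-or-partial €3,000 increments; reduction = 24 × €40 = €960, leaving €571.
Caregiver Credit: €219,050 is below the €221,500 cutoff, so the full €4,450 applies.
Total: €21,000 + €571 + €4,450 = €26,021.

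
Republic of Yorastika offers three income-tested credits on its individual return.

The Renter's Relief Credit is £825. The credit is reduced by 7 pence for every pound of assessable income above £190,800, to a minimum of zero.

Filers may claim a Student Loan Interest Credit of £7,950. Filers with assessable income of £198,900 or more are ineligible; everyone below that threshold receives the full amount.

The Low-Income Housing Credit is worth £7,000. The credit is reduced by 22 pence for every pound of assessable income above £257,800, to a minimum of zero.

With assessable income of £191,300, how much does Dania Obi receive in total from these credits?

£15,740

Renter's Relief Credit: 7% of the £500 excess over £190,800 is £35; credit = £825 − £35 = £790.
Student Loan Interest Credit: £191,300 is below the £198,900 cutoff, so the full £7,950 applies.
Low-Income Housing Credit: £191,300 is at or below the £257,800 threshold, so the full £7,000 applies.
Total: £790 + £7,950 + £7,000 = £15,740.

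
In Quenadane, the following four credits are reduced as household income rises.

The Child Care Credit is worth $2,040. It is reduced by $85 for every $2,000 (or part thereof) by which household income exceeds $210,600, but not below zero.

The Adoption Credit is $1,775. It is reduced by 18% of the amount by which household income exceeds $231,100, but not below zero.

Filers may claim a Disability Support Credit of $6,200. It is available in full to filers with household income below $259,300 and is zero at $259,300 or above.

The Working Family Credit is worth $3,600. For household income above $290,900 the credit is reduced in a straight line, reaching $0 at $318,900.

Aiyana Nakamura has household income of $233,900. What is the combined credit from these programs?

$12,091

Child Care Credit: income exceeds $210,600 by $23,300, which is 12 full-or-partial $2,000 increments; reduction = 12 × $85 = $1,020, leaving $1,020.
Adoption Credit: 18% of the $2,800 excess over $231,100 is $504; credit = $1,775 − $504 = $1,271.
Disability Support Credit: $233,900 is below the $259,300 cutoff, so the full $6,200 applies.
Working Family Credit: $233,900 is at or below the $290,900 threshold, so the full $3,600 applies.
Total: $1,020 + $1,271 + $6,200 + $3,600 = $12,091.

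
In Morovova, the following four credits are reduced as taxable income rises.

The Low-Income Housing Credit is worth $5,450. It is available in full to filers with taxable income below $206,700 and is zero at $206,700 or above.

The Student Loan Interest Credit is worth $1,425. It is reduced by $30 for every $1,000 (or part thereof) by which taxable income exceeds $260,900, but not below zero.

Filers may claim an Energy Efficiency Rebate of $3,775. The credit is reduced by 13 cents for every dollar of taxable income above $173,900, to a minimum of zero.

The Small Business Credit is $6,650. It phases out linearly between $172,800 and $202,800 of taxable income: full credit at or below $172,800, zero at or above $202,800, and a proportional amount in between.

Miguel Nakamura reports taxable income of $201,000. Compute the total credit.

$7,526

Low-Income Housing Credit: $201,000 is below the $206,700 cutoff, so the full $5,450 applies.
Student Loan Interest Credit: $201,000 is at or below the $260,900 threshold, so the full $1,425 applies.
Energy Efficiency Rebate: 13% of the $27,100 excess over $173,900 is $3,523; credit = $3,775 − $3,523 = $252.
Small Business Credit: $201,000 is $28,200 into a $30,000 phase-out range, leaving 1,800/30,000 of the credit: $6,650 × 1,800/30,000 = $399.
Total: $5,450 + $1,425 + $252 + $399 = $7,526.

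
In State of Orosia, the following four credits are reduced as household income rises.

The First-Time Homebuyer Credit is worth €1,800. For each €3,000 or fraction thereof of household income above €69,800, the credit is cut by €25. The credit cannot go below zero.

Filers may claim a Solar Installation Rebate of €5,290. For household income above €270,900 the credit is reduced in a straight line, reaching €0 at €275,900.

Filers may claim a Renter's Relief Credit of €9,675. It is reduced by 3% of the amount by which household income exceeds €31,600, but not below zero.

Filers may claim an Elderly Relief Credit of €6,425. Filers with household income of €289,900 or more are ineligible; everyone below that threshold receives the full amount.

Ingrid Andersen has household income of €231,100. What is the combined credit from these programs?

€15,855

First-Time Homebuyer Credit: income exceeds €69,800 by €161,300, which is 54 full-or-partial €3,000 increments; reduction = 54 × €25 = €1,350, leaving €450.
Solar Installation Rebate: €231,100 is at or below the €270,900 threshold, so the full €5,290 applies.
Renter's Relief Credit: 3% of the €199,500 excess over €31,600 is €5,985; credit = €9,675 − €5,985 = €3,690.
Elderly Relief Credit: €231,100 is below the €289,900 cutoff, so the full €6,425 applies.
Total: €450 + €5,290 + €3,690 + €6,425 = €15,855.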